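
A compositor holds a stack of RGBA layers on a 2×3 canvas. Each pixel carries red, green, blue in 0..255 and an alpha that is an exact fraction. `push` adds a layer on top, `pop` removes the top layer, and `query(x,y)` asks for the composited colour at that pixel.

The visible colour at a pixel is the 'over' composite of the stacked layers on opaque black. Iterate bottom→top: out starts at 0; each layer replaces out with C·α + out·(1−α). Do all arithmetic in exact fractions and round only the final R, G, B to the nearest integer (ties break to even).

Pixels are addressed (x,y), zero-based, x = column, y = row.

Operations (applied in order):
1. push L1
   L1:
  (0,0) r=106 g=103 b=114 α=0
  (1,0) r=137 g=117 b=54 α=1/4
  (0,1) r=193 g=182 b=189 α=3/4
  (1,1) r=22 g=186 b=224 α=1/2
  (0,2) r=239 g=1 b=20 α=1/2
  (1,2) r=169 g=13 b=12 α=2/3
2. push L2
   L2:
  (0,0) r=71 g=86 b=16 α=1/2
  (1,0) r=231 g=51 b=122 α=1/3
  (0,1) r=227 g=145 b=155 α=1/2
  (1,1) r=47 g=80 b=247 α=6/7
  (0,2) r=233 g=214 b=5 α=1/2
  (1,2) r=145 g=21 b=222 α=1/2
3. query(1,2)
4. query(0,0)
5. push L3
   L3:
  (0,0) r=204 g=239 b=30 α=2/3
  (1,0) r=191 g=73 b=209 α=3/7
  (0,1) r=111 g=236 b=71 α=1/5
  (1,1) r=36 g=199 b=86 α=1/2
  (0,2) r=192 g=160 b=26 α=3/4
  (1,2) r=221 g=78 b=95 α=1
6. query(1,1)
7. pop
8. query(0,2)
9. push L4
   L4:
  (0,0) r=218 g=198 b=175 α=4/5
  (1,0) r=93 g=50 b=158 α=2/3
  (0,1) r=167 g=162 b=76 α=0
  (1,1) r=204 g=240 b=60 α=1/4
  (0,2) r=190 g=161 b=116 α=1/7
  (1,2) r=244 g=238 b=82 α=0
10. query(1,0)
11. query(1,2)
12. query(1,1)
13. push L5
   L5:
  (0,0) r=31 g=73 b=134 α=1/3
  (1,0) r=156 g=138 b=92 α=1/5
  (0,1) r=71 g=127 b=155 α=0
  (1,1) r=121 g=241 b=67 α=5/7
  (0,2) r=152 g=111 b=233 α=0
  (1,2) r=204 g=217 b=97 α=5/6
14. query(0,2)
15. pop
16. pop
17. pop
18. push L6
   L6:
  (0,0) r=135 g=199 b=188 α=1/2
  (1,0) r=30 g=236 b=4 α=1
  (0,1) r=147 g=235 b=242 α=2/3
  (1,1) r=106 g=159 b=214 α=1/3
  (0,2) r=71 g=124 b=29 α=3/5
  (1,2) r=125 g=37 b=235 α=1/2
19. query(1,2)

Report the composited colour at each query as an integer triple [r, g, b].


(1,2) stack=L1,L2; from [0,0,0]:
L1 α=2/3: [338/3, 26/3, 8]
L2 α=1/2: [773/6, 89/6, 115]
→ [129, 15, 115]

at x=0,y=0 over L1,L2:
after L1 α=0: [0, 0, 0]
after L2 α=1/2: [71/2, 43, 8]
→ [36, 43, 8]

at x=1,y=1 over L1,L2,L3:
after L1 α=1/2: [11, 93, 112]
after L2 α=6/7: [293/7, 573/7, 1594/7]
after L3 α=1/2: [545/14, 983/7, 1098/7]
rounded: [39, 140, 157]

(0,2) stack=L1,L2; from [0,0,0]:
after L1 α=1/2: [239/2, 1/2, 10]
after L2 α=1/2: [705/4, 429/4, 15/2]
= [176, 107, 8]

query (1,0) [L1,L2,L4] — begin 0,0,0
+L1 (α=1/4) → [137/4, 117/4, 27/2]
+L2 (α=1/3) → [599/6, 73/2, 149/3]
+L4 (α=2/3) → [1715/18, 91/2, 1097/9]
= [95, 46, 122]

query (1,2) [L1,L2,L4] — begin 0,0,0
+L1 (α=2/3) → [338/3, 26/3, 8]
+L2 (α=1/2) → [773/6, 89/6, 115]
+L4 (α=0) → [773/6, 89/6, 115]
= [129, 15, 115]

(1,1) stack=L1,L2,L4; from [0,0,0]:
L1 α=1/2: [11, 93, 112]
L2 α=6/7: [293/7, 573/7, 1594/7]
L4 α=1/4: [2307/28, 3399/28, 2601/14]
rounded: [82, 121, 186]

(0,2) stack=L1,L2,L4,L5; from [0,0,0]:
+L1 (α=1/2) → [239/2, 1/2, 10]
+L2 (α=1/2) → [705/4, 429/4, 15/2]
+L4 (α=1/7) → [2495/14, 1609/14, 23]
+L5 (α=0) → [2495/14, 1609/14, 23]
= [178, 115, 23]

query (1,2) [L1,L6] — begin 0,0,0
after L1 α=2/3: [338/3, 26/3, 8]
after L6 α=1/2: [713/6, 137/6, 243/2]
rounded: [119, 23, 122]


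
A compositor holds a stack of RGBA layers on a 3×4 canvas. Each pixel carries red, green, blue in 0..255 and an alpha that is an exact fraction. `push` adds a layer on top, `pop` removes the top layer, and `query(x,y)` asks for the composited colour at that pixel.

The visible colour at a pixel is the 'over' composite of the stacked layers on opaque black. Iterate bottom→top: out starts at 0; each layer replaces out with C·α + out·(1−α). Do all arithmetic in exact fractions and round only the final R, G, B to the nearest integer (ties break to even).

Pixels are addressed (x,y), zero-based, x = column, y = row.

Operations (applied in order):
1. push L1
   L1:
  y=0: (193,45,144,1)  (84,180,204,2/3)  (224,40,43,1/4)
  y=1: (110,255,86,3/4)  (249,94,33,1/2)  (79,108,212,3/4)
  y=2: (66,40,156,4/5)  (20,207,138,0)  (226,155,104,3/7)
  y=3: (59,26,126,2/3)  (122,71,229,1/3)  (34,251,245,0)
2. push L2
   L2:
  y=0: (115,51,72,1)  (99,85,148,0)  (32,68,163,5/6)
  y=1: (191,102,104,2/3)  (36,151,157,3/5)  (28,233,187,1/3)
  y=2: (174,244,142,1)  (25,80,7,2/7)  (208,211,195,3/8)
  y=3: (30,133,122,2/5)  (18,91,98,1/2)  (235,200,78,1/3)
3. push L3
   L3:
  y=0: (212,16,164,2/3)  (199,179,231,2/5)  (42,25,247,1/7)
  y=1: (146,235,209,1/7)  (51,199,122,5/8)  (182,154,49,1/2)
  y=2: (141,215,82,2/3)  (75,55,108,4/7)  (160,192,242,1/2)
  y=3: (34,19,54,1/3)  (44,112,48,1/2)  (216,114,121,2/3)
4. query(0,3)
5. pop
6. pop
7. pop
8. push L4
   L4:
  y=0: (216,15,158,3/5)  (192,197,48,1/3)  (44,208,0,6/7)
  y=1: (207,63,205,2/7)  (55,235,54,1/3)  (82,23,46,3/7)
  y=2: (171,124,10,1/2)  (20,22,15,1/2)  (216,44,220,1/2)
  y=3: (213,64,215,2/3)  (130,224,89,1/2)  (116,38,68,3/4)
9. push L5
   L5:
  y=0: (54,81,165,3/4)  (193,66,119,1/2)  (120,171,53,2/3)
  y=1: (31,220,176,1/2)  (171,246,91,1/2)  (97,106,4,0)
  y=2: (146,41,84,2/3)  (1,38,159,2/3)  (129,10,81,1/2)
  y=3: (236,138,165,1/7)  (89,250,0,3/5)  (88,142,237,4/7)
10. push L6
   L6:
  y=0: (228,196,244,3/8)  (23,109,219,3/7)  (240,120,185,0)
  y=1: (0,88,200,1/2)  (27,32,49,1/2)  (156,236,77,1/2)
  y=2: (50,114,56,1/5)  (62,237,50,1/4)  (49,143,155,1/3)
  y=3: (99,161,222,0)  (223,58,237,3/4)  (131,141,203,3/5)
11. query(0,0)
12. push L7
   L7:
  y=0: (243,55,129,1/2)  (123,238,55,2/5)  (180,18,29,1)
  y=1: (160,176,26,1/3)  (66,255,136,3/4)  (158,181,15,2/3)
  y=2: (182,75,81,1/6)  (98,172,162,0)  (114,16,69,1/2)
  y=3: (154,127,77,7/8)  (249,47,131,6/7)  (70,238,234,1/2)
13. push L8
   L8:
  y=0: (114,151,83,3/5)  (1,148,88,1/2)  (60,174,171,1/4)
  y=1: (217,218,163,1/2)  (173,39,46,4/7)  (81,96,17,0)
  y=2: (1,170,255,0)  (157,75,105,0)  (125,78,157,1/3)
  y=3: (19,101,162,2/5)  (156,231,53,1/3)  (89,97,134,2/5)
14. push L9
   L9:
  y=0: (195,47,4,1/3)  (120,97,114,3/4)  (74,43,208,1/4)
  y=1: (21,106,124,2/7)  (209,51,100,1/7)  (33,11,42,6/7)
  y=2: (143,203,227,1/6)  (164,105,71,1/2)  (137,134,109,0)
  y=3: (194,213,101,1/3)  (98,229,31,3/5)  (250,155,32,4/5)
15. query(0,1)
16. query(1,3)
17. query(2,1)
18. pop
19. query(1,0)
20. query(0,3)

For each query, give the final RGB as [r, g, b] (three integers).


query (0,3) [L1,L2,L3] — begin 0,0,0
L1 α=2/3: [118/3, 52/3, 84]
L2 α=2/5: [178/5, 318/5, 496/5]
L3 α=1/3: [526/15, 731/15, 1262/15]
= [35, 49, 84]

query (0,0) [L4,L5,L6] — begin 0,0,0
after L4 α=3/5: [648/5, 9, 474/5]
after L5 α=3/4: [729/10, 63, 2949/20]
after L6 α=3/8: [2097/16, 903/8, 5877/32]
= [131, 113, 184]

at x=0,y=1 over L4,L5,L6,L7,L8,L9:
+L4 (α=2/7) → [414/7, 18, 410/7]
+L5 (α=1/2) → [631/14, 119, 821/7]
+L6 (α=1/2) → [631/28, 207/2, 2221/14]
+L7 (α=1/3) → [957/14, 383/3, 801/7]
+L8 (α=1/2) → [3995/28, 1037/6, 971/7]
+L9 (α=2/7) → [21151/196, 6457/42, 6591/49]
= [108, 154, 135]

query (1,3) [L4,L5,L6,L7,L8,L9] — begin 0,0,0
L4 α=1/2: [65, 112, 89/2]
L5 α=3/5: [397/5, 974/5, 89/5]
L6 α=3/4: [1871/10, 461/5, 911/5]
L7 α=6/7: [16811/70, 1871/35, 4841/35]
L8 α=1/3: [22271/105, 11827/105, 11537/105]
L9 α=3/5: [75412/525, 95789/525, 32839/525]
rounded: [144, 182, 63]

query (2,1) [L4,L5,L6,L7,L8,L9] — begin 0,0,0
L4 α=3/7: [246/7, 69/7, 138/7]
L5 α=0: [246/7, 69/7, 138/7]
L6 α=1/2: [669/7, 1721/14, 677/14]
L7 α=2/3: [2881/21, 2263/14, 1097/42]
L8 α=0: [2881/21, 2263/14, 1097/42]
L9 α=6/7: [7039/147, 3187/98, 11681/294]
= [48, 33, 40]

(1,0) stack=L4,L5,L6,L7,L8; from [0,0,0]:
+L4 (α=1/3) → [64, 197/3, 16]
+L5 (α=1/2) → [257/2, 395/6, 135/2]
+L6 (α=3/7) → [583/7, 253/3, 927/7]
+L7 (α=2/5) → [3471/35, 729/5, 3551/35]
+L8 (α=1/2) → [1753/35, 1469/10, 6631/70]
rounded: [50, 147, 95]

(0,3) stack=L4,L5,L6,L7,L8; from [0,0,0]:
L4 α=2/3: [142, 128/3, 430/3]
L5 α=1/7: [1088/7, 394/7, 1025/7]
L6 α=0: [1088/7, 394/7, 1025/7]
L7 α=7/8: [4317/28, 6617/56, 2399/28]
L8 α=2/5: [2803/28, 31163/280, 16269/140]
= [100, 111, 116]


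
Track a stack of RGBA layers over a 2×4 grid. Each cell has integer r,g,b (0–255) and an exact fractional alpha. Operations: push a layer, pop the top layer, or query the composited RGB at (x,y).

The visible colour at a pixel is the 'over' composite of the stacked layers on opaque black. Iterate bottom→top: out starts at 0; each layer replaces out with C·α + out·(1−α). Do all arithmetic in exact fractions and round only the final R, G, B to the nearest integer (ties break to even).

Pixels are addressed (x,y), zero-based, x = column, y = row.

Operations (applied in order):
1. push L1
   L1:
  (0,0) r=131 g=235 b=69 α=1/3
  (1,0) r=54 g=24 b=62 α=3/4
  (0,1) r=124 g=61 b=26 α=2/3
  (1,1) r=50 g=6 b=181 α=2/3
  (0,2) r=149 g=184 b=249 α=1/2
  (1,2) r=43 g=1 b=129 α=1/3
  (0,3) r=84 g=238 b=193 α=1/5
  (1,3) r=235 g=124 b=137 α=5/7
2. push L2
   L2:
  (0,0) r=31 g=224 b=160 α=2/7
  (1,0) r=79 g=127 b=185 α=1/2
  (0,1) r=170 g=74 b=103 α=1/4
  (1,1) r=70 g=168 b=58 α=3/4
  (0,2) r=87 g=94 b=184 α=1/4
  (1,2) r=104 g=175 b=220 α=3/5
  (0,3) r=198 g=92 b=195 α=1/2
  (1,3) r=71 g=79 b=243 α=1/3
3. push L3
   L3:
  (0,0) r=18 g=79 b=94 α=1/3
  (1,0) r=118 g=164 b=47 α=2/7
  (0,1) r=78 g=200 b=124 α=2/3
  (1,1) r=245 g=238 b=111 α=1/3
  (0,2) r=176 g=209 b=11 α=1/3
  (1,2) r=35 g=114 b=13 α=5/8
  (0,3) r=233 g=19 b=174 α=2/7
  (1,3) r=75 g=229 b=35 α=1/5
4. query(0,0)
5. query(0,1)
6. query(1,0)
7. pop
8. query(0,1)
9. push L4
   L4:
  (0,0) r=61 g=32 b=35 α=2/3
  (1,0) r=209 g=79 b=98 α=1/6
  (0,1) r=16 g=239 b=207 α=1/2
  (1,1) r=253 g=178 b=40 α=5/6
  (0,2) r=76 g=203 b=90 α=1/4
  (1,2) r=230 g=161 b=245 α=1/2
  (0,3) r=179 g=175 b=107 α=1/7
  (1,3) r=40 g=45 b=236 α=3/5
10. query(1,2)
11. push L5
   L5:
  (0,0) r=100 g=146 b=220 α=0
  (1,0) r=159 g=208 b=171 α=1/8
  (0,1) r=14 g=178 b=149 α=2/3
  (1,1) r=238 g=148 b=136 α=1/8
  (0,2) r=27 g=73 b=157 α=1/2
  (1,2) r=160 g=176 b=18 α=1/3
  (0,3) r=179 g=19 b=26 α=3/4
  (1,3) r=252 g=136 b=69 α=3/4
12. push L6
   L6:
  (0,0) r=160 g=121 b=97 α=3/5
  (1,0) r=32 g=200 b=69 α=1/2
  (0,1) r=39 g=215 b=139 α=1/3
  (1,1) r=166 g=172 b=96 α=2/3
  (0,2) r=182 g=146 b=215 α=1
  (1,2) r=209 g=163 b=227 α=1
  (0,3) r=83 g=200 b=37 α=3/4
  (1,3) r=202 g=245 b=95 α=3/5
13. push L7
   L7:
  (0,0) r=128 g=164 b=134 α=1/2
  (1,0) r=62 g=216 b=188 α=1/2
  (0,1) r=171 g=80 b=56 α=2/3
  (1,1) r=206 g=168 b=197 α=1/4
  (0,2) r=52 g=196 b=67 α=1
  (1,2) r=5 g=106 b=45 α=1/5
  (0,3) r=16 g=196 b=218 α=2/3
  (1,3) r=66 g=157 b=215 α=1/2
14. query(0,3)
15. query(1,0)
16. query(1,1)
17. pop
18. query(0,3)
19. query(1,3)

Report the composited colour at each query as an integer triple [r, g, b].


(0,0) stack=L1,L2,L3; from [0,0,0]:
after L1 α=1/3: [131/3, 235/3, 23]
after L2 α=2/7: [841/21, 2519/21, 435/7]
after L3 α=1/3: [2060/63, 6697/63, 1528/21]
rounded: [33, 106, 73]

at x=0,y=1 over L1,L2,L3:
L1 α=2/3: [248/3, 122/3, 52/3]
L2 α=1/4: [209/2, 49, 155/4]
L3 α=2/3: [521/6, 449/3, 1147/12]
→ [87, 150, 96]

(1,0) stack=L1,L2,L3; from [0,0,0]:
L1 α=3/4: [81/2, 18, 93/2]
L2 α=1/2: [239/4, 145/2, 463/4]
L3 α=2/7: [2139/28, 1381/14, 2691/28]
rounded: [76, 99, 96]

at x=0,y=1 over L1,L2:
after L1 α=2/3: [248/3, 122/3, 52/3]
after L2 α=1/4: [209/2, 49, 155/4]
rounded: [104, 49, 39]

(1,2) stack=L1,L2,L4; from [0,0,0]:
L1 α=1/3: [43/3, 1/3, 43]
L2 α=3/5: [1022/15, 1577/15, 746/5]
L4 α=1/2: [2236/15, 1996/15, 1971/10]
= [149, 133, 197]

at x=0,y=3 over L1,L2,L4,L5,L6,L7:
L1 α=1/5: [84/5, 238/5, 193/5]
L2 α=1/2: [537/5, 349/5, 584/5]
L4 α=1/7: [4117/35, 2969/35, 577/5]
L5 α=3/4: [5728/35, 1241/35, 967/20]
L6 α=3/4: [14443/140, 22241/140, 3187/80]
L7 α=2/3: [18923/420, 25707/140, 12689/80]
= [45, 184, 159]

query (1,0) [L1,L2,L4,L5,L6,L7] — begin 0,0,0
L1 α=3/4: [81/2, 18, 93/2]
L2 α=1/2: [239/4, 145/2, 463/4]
L4 α=1/6: [677/8, 883/12, 2707/24]
L5 α=1/8: [6011/64, 8677/96, 23053/192]
L6 α=1/2: [8059/128, 27877/192, 36301/384]
L7 α=1/2: [15995/256, 69349/384, 108493/768]
rounded: [62, 181, 141]

(1,1) stack=L1,L2,L4,L5,L6,L7; from [0,0,0]:
+L1 (α=2/3) → [100/3, 4, 362/3]
+L2 (α=3/4) → [365/6, 127, 221/3]
+L4 (α=5/6) → [7955/36, 339/2, 821/18]
+L5 (α=1/8) → [64253/288, 2669/16, 8195/144]
+L6 (α=2/3) → [159869/864, 8173/48, 35843/432]
+L7 (α=1/4) → [219197/1152, 10861/64, 64211/576]
→ [190, 170, 111]

(0,3) stack=L1,L2,L4,L5,L6; from [0,0,0]:
after L1 α=1/5: [84/5, 238/5, 193/5]
after L2 α=1/2: [537/5, 349/5, 584/5]
after L4 α=1/7: [4117/35, 2969/35, 577/5]
after L5 α=3/4: [5728/35, 1241/35, 967/20]
after L6 α=3/4: [14443/140, 22241/140, 3187/80]
= [103, 159, 40]

(1,3) stack=L1,L2,L4,L5,L6; from [0,0,0]:
after L1 α=5/7: [1175/7, 620/7, 685/7]
after L2 α=1/3: [949/7, 1793/21, 3071/21]
after L4 α=3/5: [2738/35, 6421/105, 4202/21]
after L5 α=3/4: [14599/70, 49261/420, 8549/84]
after L6 α=3/5: [35809/175, 203611/1050, 20519/210]
→ [205, 194, 98]


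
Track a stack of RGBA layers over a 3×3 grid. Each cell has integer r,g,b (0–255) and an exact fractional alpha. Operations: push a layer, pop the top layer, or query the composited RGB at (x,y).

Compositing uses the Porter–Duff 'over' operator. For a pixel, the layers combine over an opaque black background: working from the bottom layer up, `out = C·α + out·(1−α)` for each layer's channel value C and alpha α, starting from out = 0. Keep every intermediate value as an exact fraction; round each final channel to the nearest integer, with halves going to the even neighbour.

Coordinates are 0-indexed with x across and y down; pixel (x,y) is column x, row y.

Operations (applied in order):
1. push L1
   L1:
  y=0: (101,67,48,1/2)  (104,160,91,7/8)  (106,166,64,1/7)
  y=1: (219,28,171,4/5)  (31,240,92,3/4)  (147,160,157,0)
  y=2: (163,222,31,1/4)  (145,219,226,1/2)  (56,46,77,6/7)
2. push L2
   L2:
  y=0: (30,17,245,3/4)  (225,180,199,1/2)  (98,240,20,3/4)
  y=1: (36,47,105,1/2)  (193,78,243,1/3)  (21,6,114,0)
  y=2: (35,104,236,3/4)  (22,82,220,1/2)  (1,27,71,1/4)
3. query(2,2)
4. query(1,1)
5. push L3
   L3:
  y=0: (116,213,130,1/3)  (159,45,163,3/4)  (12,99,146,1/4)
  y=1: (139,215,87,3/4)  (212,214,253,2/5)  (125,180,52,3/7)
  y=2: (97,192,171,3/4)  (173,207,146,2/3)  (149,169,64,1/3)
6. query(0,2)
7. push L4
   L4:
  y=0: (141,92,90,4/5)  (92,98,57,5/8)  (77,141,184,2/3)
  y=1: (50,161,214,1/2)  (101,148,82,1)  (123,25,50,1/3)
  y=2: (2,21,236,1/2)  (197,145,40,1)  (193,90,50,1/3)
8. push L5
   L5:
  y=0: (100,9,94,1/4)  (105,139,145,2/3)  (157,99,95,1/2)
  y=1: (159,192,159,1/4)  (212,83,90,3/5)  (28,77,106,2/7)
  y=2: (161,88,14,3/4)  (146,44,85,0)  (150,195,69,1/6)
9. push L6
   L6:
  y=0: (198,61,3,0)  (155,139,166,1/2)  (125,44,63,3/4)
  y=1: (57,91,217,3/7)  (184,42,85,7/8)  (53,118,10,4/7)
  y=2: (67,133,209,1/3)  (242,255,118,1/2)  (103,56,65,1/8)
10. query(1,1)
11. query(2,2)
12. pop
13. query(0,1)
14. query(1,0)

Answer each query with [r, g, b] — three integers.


at x=2,y=2 over L1,L2:
L1 α=6/7: [48, 276/7, 66]
L2 α=1/4: [145/4, 1017/28, 269/4]
= [36, 36, 67]

query (1,1) [L1,L2] — begin 0,0,0
L1 α=3/4: [93/4, 180, 69]
L2 α=1/3: [479/6, 146, 127]
→ [80, 146, 127]

(0,2) stack=L1,L2,L3; from [0,0,0]:
L1 α=1/4: [163/4, 111/2, 31/4]
L2 α=3/4: [583/16, 735/8, 2863/16]
L3 α=3/4: [5239/64, 5343/32, 11071/64]
→ [82, 167, 173]

at x=1,y=1 over L1,L2,L3,L4,L5,L6:
L1 α=3/4: [93/4, 180, 69]
L2 α=1/3: [479/6, 146, 127]
L3 α=2/5: [1327/10, 866/5, 887/5]
L4 α=1: [101, 148, 82]
L5 α=3/5: [838/5, 109, 434/5]
L6 α=7/8: [3639/20, 403/8, 3409/40]
= [182, 50, 85]

at x=2,y=2 over L1,L2,L3,L4,L5,L6:
L1 α=6/7: [48, 276/7, 66]
L2 α=1/4: [145/4, 1017/28, 269/4]
L3 α=1/3: [443/6, 3383/42, 397/6]
L4 α=1/3: [1022/9, 5273/63, 547/9]
L5 α=1/6: [3230/27, 19325/189, 1678/27]
L6 α=1/8: [25391/216, 20837/216, 13501/216]
= [118, 96, 63]

query (0,1) [L1,L2,L3,L4,L5] — begin 0,0,0
+L1 (α=4/5) → [876/5, 112/5, 684/5]
+L2 (α=1/2) → [528/5, 347/10, 1209/10]
+L3 (α=3/4) → [2613/20, 6797/40, 3819/40]
+L4 (α=1/2) → [3613/40, 13237/80, 12379/80]
+L5 (α=1/4) → [17199/160, 55071/320, 49857/320]
rounded: [107, 172, 156]

(1,0) stack=L1,L2,L3,L4,L5; from [0,0,0]:
after L1 α=7/8: [91, 140, 637/8]
after L2 α=1/2: [158, 160, 2229/16]
after L3 α=3/4: [635/4, 295/4, 10053/64]
after L4 α=5/8: [3745/32, 2845/32, 48399/512]
after L5 α=2/3: [10465/96, 11741/96, 196879/1536]
rounded: [109, 122, 128]


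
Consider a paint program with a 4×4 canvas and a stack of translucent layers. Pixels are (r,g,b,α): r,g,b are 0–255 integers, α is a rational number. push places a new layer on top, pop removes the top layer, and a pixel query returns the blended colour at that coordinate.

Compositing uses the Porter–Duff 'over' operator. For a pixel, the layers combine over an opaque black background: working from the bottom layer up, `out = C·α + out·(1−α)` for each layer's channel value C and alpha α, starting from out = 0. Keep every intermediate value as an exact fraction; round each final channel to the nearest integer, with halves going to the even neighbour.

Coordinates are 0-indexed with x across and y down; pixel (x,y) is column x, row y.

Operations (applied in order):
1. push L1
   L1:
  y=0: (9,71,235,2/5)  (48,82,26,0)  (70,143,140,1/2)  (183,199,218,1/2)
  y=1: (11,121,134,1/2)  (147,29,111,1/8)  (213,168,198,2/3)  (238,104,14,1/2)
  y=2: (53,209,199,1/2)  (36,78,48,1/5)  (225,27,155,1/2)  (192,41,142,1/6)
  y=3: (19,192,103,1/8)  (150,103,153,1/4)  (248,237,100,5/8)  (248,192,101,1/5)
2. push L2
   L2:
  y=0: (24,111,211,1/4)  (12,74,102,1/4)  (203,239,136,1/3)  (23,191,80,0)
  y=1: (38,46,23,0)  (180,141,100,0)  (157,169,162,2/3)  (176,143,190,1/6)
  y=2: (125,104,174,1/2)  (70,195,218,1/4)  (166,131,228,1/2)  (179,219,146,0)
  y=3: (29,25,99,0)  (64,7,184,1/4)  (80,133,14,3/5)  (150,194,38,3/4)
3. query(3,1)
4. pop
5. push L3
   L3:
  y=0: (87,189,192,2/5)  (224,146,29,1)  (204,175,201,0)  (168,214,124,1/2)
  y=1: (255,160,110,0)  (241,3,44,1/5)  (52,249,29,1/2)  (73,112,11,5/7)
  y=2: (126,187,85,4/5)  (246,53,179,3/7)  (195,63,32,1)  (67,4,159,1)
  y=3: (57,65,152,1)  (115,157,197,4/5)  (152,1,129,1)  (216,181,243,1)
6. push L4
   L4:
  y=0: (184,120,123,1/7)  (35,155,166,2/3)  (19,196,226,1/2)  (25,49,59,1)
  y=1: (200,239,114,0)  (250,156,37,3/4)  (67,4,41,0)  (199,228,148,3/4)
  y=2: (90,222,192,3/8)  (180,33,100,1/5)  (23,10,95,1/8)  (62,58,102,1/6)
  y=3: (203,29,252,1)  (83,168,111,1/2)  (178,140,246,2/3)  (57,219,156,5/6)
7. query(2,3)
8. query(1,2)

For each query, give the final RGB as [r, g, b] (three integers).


(3,1) stack=L1,L2; from [0,0,0]:
L1 α=1/2: [119, 52, 7]
L2 α=1/6: [257/2, 403/6, 75/2]
→ [128, 67, 38]

(2,3) stack=L1,L3,L4; from [0,0,0]:
+L1 (α=5/8) → [155, 1185/8, 125/2]
+L3 (α=1) → [152, 1, 129]
+L4 (α=2/3) → [508/3, 281/3, 207]
rounded: [169, 94, 207]

query (1,2) [L1,L3,L4] — begin 0,0,0
+L1 (α=1/5) → [36/5, 78/5, 48/5]
+L3 (α=3/7) → [3834/35, 1107/35, 411/5]
+L4 (α=1/5) → [21636/175, 5583/175, 2144/25]
rounded: [124, 32, 86]


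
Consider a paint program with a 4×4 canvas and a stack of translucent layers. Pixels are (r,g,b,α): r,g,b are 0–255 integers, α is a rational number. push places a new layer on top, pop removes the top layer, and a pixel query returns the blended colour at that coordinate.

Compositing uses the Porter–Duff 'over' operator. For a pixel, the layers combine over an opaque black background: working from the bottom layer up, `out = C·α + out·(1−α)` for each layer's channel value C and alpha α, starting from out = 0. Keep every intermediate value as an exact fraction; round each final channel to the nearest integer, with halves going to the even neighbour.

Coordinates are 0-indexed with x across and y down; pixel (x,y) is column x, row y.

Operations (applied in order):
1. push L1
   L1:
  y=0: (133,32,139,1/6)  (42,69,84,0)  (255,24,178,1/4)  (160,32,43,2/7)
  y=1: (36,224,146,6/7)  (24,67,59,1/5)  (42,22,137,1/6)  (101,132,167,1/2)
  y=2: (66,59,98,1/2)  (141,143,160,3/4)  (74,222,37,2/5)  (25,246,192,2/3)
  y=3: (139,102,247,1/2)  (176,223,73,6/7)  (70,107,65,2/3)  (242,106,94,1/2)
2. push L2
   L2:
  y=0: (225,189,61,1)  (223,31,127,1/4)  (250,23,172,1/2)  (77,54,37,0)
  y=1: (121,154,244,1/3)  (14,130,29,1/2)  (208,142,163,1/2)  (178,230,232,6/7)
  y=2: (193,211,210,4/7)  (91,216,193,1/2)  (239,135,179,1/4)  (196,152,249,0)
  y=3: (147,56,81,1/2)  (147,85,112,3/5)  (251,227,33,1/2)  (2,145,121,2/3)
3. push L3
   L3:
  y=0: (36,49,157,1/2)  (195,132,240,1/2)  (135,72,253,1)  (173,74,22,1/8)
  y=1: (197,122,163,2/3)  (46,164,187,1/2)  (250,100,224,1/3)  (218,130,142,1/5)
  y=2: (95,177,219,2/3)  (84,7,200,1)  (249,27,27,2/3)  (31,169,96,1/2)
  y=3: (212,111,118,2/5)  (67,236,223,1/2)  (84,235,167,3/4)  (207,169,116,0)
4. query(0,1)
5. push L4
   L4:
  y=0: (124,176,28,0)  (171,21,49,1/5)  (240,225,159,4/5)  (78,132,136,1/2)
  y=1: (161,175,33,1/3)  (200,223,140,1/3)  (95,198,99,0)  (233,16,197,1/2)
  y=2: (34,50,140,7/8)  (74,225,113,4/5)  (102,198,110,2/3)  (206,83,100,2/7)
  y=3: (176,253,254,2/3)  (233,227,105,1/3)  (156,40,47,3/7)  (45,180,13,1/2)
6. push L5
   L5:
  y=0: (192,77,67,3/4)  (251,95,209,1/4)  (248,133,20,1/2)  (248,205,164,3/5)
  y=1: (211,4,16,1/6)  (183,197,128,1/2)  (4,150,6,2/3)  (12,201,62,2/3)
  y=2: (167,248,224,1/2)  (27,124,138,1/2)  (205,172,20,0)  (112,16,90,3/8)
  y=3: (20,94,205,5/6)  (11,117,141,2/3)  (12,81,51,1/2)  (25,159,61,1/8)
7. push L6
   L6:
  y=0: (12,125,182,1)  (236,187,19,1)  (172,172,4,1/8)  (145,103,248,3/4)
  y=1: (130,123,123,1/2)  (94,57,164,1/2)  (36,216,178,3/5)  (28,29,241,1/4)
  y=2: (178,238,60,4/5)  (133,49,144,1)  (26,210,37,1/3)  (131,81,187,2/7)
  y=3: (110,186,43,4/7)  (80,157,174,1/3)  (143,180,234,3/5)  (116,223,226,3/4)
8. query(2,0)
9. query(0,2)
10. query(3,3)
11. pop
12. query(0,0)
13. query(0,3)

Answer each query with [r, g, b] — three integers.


query (0,1) [L1,L2,L3] — begin 0,0,0
L1 α=6/7: [216/7, 192, 876/7]
L2 α=1/3: [1279/21, 538/3, 3460/21]
L3 α=2/3: [9553/63, 1270/9, 10306/63]
= [152, 141, 164]

(2,0) stack=L1,L2,L3,L4,L5,L6; from [0,0,0]:
+L1 (α=1/4) → [255/4, 6, 89/2]
+L2 (α=1/2) → [1255/8, 29/2, 433/4]
+L3 (α=1) → [135, 72, 253]
+L4 (α=4/5) → [219, 972/5, 889/5]
+L5 (α=1/2) → [467/2, 1637/10, 989/10]
+L6 (α=1/8) → [3613/16, 13179/80, 6963/80]
→ [226, 165, 87]

query (0,2) [L1,L2,L3,L4,L5,L6] — begin 0,0,0
after L1 α=1/2: [33, 59/2, 49]
after L2 α=4/7: [871/7, 1865/14, 141]
after L3 α=2/3: [2201/21, 6821/42, 193]
after L4 α=7/8: [7199/168, 21521/336, 1173/8]
after L5 α=1/2: [35255/336, 104849/672, 2965/16]
after L6 α=4/5: [274487/1680, 744593/3360, 1361/16]
→ [163, 222, 85]

(3,3) stack=L1,L2,L3,L4,L5,L6; from [0,0,0]:
after L1 α=1/2: [121, 53, 47]
after L2 α=2/3: [125/3, 343/3, 289/3]
after L3 α=0: [125/3, 343/3, 289/3]
after L4 α=1/2: [130/3, 883/6, 164/3]
after L5 α=1/8: [985/24, 7135/48, 1331/24]
after L6 α=3/4: [9337/96, 39247/192, 17603/96]
= [97, 204, 183]

(0,0) stack=L1,L2,L3,L4,L5; from [0,0,0]:
after L1 α=1/6: [133/6, 16/3, 139/6]
after L2 α=1: [225, 189, 61]
after L3 α=1/2: [261/2, 119, 109]
after L4 α=0: [261/2, 119, 109]
after L5 α=3/4: [1413/8, 175/2, 155/2]
rounded: [177, 88, 78]

at x=0,y=3 over L1,L2,L3,L4,L5:
L1 α=1/2: [139/2, 51, 247/2]
L2 α=1/2: [433/4, 107/2, 409/4]
L3 α=2/5: [599/4, 153/2, 2171/20]
L4 α=2/3: [669/4, 1165/6, 12331/60]
L5 α=5/6: [1069/24, 3985/36, 73831/360]
= [45, 111, 205]


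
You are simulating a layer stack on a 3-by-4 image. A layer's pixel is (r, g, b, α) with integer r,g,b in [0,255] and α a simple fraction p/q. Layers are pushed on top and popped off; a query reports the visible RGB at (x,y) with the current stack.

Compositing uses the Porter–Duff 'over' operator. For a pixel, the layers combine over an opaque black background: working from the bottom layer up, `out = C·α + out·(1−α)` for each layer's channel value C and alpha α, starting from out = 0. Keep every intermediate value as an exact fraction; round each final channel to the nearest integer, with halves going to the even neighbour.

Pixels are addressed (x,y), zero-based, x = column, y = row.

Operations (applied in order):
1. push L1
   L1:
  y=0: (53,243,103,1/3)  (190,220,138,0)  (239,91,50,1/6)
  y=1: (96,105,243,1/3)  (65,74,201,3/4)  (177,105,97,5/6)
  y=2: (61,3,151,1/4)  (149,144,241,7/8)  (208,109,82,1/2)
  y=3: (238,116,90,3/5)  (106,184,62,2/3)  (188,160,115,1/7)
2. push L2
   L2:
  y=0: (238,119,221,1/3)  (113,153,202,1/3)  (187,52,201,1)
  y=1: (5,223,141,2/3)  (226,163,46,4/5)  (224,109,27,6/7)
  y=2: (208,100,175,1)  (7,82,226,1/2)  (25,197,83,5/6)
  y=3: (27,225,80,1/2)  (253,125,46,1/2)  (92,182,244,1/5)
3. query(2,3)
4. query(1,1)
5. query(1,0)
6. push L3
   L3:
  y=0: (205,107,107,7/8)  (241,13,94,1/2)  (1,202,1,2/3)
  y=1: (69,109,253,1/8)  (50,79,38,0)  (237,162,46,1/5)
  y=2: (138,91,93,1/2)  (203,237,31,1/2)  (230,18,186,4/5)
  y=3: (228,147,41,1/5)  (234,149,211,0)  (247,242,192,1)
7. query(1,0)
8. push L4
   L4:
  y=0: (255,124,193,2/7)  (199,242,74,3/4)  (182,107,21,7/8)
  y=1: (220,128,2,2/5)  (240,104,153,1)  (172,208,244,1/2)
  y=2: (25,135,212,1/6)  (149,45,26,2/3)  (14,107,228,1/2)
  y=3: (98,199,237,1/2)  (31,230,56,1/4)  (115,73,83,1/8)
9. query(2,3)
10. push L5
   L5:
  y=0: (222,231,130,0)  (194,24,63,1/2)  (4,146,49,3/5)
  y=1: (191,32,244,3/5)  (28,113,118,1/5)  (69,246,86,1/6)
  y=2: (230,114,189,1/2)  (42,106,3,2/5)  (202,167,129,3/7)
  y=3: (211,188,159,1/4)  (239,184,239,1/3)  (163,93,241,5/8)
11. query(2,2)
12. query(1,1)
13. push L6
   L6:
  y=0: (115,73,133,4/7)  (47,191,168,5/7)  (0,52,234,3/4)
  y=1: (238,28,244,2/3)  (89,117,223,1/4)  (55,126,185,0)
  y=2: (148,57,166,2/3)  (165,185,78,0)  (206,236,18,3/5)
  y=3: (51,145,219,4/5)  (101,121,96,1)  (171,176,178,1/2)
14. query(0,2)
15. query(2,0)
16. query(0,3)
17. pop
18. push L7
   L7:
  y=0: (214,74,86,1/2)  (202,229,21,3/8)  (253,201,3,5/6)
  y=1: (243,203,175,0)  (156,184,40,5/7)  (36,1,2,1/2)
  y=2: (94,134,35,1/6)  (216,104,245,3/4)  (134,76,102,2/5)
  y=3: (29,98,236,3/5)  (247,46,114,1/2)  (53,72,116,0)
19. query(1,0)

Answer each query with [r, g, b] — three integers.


query (2,3) [L1,L2] — begin 0,0,0
after L1 α=1/7: [188/7, 160/7, 115/7]
after L2 α=1/5: [1396/35, 1914/35, 2168/35]
→ [40, 55, 62]

(1,1) stack=L1,L2; from [0,0,0]:
+L1 (α=3/4) → [195/4, 111/2, 603/4]
+L2 (α=4/5) → [3811/20, 283/2, 1339/20]
= [191, 142, 67]

(1,0) stack=L1,L2; from [0,0,0]:
+L1 (α=0) → [0, 0, 0]
+L2 (α=1/3) → [113/3, 51, 202/3]
→ [38, 51, 67]

query (1,0) [L1,L2,L3] — begin 0,0,0
L1 α=0: [0, 0, 0]
L2 α=1/3: [113/3, 51, 202/3]
L3 α=1/2: [418/3, 32, 242/3]
= [139, 32, 81]

query (2,3) [L1,L2,L3,L4] — begin 0,0,0
+L1 (α=1/7) → [188/7, 160/7, 115/7]
+L2 (α=1/5) → [1396/35, 1914/35, 2168/35]
+L3 (α=1) → [247, 242, 192]
+L4 (α=1/8) → [461/2, 1767/8, 1427/8]
rounded: [230, 221, 178]

(2,2) stack=L1,L2,L3,L4,L5; from [0,0,0]:
+L1 (α=1/2) → [104, 109/2, 41]
+L2 (α=5/6) → [229/6, 693/4, 76]
+L3 (α=4/5) → [5749/30, 981/20, 164]
+L4 (α=1/2) → [6169/60, 3121/40, 196]
+L5 (α=3/7) → [15259/105, 8131/70, 1171/7]
= [145, 116, 167]

at x=1,y=1 over L1,L2,L3,L4,L5:
after L1 α=3/4: [195/4, 111/2, 603/4]
after L2 α=4/5: [3811/20, 283/2, 1339/20]
after L3 α=0: [3811/20, 283/2, 1339/20]
after L4 α=1: [240, 104, 153]
after L5 α=1/5: [988/5, 529/5, 146]
rounded: [198, 106, 146]

(0,2) stack=L1,L2,L3,L4,L5,L6; from [0,0,0]:
+L1 (α=1/4) → [61/4, 3/4, 151/4]
+L2 (α=1) → [208, 100, 175]
+L3 (α=1/2) → [173, 191/2, 134]
+L4 (α=1/6) → [445/3, 1225/12, 147]
+L5 (α=1/2) → [1135/6, 2593/24, 168]
+L6 (α=2/3) → [2911/18, 5329/72, 500/3]
→ [162, 74, 167]

(2,0) stack=L1,L2,L3,L4,L5,L6; from [0,0,0]:
L1 α=1/6: [239/6, 91/6, 25/3]
L2 α=1: [187, 52, 201]
L3 α=2/3: [63, 152, 203/3]
L4 α=7/8: [1337/8, 901/8, 161/6]
L5 α=3/5: [277/4, 2653/20, 602/15]
L6 α=3/4: [277/16, 5773/80, 2783/15]
→ [17, 72, 186]

at x=0,y=3 over L1,L2,L3,L4,L5,L6:
L1 α=3/5: [714/5, 348/5, 54]
L2 α=1/2: [849/10, 1473/10, 67]
L3 α=1/5: [2838/25, 3681/25, 309/5]
L4 α=1/2: [2644/25, 4328/25, 747/5]
L5 α=1/4: [13207/100, 4421/25, 759/5]
L6 α=4/5: [33607/500, 18921/125, 5139/25]
rounded: [67, 151, 206]

at x=1,y=0 over L1,L2,L3,L4,L5,L7:
after L1 α=0: [0, 0, 0]
after L2 α=1/3: [113/3, 51, 202/3]
after L3 α=1/2: [418/3, 32, 242/3]
after L4 α=3/4: [2209/12, 379/2, 227/3]
after L5 α=1/2: [4537/24, 427/4, 208/3]
after L7 α=3/8: [37229/192, 4883/32, 1229/24]
rounded: [194, 153, 51]


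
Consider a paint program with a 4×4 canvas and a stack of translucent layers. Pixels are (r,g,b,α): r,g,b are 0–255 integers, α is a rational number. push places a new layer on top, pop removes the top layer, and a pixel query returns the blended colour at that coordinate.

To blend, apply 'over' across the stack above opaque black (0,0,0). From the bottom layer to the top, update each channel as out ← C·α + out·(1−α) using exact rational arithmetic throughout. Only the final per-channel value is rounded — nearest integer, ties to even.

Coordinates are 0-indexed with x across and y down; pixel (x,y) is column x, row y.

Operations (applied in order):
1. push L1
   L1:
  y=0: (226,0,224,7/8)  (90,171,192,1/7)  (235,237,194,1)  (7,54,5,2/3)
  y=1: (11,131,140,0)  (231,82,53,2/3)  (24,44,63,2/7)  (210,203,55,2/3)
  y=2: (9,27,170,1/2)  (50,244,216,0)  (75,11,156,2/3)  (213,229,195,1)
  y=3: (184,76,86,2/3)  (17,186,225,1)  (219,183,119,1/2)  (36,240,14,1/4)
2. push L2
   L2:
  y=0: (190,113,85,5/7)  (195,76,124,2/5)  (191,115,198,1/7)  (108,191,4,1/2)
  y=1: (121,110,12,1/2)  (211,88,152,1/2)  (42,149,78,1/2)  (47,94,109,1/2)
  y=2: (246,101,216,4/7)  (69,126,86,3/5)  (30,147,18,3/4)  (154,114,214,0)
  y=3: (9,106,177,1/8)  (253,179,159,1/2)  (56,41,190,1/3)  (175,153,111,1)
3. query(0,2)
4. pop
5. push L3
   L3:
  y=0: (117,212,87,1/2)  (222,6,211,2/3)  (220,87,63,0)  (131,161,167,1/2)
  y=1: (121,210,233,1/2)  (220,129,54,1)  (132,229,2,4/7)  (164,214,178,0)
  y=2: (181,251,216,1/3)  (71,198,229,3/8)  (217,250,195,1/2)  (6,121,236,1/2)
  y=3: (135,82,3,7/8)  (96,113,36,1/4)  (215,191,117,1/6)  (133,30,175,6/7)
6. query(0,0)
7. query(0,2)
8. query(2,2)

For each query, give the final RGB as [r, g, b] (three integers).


query (0,2) [L1,L2] — begin 0,0,0
+L1 (α=1/2) → [9/2, 27/2, 85]
+L2 (α=4/7) → [285/2, 127/2, 1119/7]
= [142, 64, 160]

at x=0,y=0 over L1,L3:
+L1 (α=7/8) → [791/4, 0, 196]
+L3 (α=1/2) → [1259/8, 106, 283/2]
→ [157, 106, 142]

(0,2) stack=L1,L3; from [0,0,0]:
after L1 α=1/2: [9/2, 27/2, 85]
after L3 α=1/3: [190/3, 278/3, 386/3]
= [63, 93, 129]

at x=2,y=2 over L1,L3:
after L1 α=2/3: [50, 22/3, 104]
after L3 α=1/2: [267/2, 386/3, 299/2]
rounded: [134, 129, 150]


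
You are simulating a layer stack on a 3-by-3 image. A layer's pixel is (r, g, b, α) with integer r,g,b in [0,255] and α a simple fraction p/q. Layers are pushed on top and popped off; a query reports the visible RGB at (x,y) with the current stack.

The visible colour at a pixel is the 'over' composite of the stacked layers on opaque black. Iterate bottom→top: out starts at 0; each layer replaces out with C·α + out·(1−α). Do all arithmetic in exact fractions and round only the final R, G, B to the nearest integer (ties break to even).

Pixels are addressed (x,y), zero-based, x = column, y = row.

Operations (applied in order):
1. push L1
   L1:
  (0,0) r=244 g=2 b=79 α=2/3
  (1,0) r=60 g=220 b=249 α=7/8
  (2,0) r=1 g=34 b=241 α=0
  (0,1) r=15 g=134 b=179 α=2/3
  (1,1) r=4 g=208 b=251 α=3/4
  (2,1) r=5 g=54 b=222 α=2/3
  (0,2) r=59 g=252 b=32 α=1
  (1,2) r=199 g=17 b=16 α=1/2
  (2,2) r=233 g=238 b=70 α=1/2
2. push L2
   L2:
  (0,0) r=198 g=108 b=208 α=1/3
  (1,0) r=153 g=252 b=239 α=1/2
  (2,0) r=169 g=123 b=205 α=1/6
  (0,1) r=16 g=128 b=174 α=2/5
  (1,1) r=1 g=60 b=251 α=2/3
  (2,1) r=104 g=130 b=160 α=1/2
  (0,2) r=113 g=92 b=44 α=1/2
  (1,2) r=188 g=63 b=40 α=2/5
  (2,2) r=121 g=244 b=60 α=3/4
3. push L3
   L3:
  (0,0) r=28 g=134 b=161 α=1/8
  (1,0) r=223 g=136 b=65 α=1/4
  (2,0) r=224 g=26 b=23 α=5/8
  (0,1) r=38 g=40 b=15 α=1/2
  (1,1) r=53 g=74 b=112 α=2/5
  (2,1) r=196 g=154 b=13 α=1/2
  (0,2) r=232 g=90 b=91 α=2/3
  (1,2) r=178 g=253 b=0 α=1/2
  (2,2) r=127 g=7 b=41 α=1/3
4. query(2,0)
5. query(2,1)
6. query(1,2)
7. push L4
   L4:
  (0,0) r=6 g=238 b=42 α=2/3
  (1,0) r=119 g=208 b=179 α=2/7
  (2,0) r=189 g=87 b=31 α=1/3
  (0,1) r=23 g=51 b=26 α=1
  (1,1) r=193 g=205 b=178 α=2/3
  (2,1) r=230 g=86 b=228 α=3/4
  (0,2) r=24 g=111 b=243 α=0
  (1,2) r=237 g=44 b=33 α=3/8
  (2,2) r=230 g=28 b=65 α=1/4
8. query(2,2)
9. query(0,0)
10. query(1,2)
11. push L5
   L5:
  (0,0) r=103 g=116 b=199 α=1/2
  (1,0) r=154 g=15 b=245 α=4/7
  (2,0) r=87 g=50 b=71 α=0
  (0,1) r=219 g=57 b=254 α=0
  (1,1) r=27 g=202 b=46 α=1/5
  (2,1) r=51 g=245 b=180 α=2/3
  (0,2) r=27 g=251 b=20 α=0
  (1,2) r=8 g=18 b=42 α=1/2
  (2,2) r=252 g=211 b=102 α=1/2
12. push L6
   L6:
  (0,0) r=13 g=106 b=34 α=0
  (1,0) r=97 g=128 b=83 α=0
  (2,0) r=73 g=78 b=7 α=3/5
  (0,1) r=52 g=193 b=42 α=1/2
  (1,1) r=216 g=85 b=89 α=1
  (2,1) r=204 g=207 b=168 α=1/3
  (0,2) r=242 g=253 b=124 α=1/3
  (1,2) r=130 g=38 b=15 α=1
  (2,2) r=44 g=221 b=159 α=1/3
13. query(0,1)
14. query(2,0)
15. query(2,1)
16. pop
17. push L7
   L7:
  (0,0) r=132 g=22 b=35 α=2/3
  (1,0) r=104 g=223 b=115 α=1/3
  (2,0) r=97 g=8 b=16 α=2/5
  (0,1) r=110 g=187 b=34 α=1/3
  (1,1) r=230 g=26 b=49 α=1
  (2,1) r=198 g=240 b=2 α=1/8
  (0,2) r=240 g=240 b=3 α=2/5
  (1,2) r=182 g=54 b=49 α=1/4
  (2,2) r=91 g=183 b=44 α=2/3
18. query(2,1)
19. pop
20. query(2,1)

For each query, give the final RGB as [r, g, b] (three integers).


at x=2,y=0 over L1,L2,L3:
+L1 (α=0) → [0, 0, 0]
+L2 (α=1/6) → [169/6, 41/2, 205/6]
+L3 (α=5/8) → [2409/16, 383/16, 435/16]
→ [151, 24, 27]

(2,1) stack=L1,L2,L3; from [0,0,0]:
L1 α=2/3: [10/3, 36, 148]
L2 α=1/2: [161/3, 83, 154]
L3 α=1/2: [749/6, 237/2, 167/2]
→ [125, 118, 84]

query (1,2) [L1,L2,L3] — begin 0,0,0
+L1 (α=1/2) → [199/2, 17/2, 8]
+L2 (α=2/5) → [1349/10, 303/10, 104/5]
+L3 (α=1/2) → [3129/20, 2833/20, 52/5]
rounded: [156, 142, 10]

(2,2) stack=L1,L2,L3,L4; from [0,0,0]:
+L1 (α=1/2) → [233/2, 119, 35]
+L2 (α=3/4) → [959/8, 851/4, 215/4]
+L3 (α=1/3) → [489/4, 865/6, 99/2]
+L4 (α=1/4) → [2387/16, 921/8, 427/8]
rounded: [149, 115, 53]

at x=0,y=0 over L1,L2,L3,L4:
after L1 α=2/3: [488/3, 4/3, 158/3]
after L2 α=1/3: [1570/9, 332/9, 940/9]
after L3 α=1/8: [5621/36, 1765/36, 8029/72]
after L4 α=2/3: [6053/108, 18901/108, 14077/216]
→ [56, 175, 65]

at x=1,y=2 over L1,L2,L3,L4:
L1 α=1/2: [199/2, 17/2, 8]
L2 α=2/5: [1349/10, 303/10, 104/5]
L3 α=1/2: [3129/20, 2833/20, 52/5]
L4 α=3/8: [5973/32, 3361/32, 151/8]
= [187, 105, 19]

(0,1) stack=L1,L2,L3,L4,L5,L6; from [0,0,0]:
+L1 (α=2/3) → [10, 268/3, 358/3]
+L2 (α=2/5) → [62/5, 524/5, 706/5]
+L3 (α=1/2) → [126/5, 362/5, 781/10]
+L4 (α=1) → [23, 51, 26]
+L5 (α=0) → [23, 51, 26]
+L6 (α=1/2) → [75/2, 122, 34]
→ [38, 122, 34]

at x=2,y=0 over L1,L2,L3,L4,L5,L6:
after L1 α=0: [0, 0, 0]
after L2 α=1/6: [169/6, 41/2, 205/6]
after L3 α=5/8: [2409/16, 383/16, 435/16]
after L4 α=1/3: [1307/8, 1079/24, 683/24]
after L5 α=0: [1307/8, 1079/24, 683/24]
after L6 α=3/5: [2183/20, 3887/60, 187/12]
= [109, 65, 16]

(2,1) stack=L1,L2,L3,L4,L5,L6; from [0,0,0]:
L1 α=2/3: [10/3, 36, 148]
L2 α=1/2: [161/3, 83, 154]
L3 α=1/2: [749/6, 237/2, 167/2]
L4 α=3/4: [4889/24, 753/8, 1535/8]
L5 α=2/3: [7337/72, 4673/24, 4415/24]
L6 α=1/3: [14681/108, 7157/36, 6431/36]
= [136, 199, 179]

query (2,1) [L1,L2,L3,L4,L5,L7] — begin 0,0,0
after L1 α=2/3: [10/3, 36, 148]
after L2 α=1/2: [161/3, 83, 154]
after L3 α=1/2: [749/6, 237/2, 167/2]
after L4 α=3/4: [4889/24, 753/8, 1535/8]
after L5 α=2/3: [7337/72, 4673/24, 4415/24]
after L7 α=1/8: [65615/576, 38471/192, 30953/192]
→ [114, 200, 161]

at x=2,y=1 over L1,L2,L3,L4,L5:
+L1 (α=2/3) → [10/3, 36, 148]
+L2 (α=1/2) → [161/3, 83, 154]
+L3 (α=1/2) → [749/6, 237/2, 167/2]
+L4 (α=3/4) → [4889/24, 753/8, 1535/8]
+L5 (α=2/3) → [7337/72, 4673/24, 4415/24]
= [102, 195, 184]


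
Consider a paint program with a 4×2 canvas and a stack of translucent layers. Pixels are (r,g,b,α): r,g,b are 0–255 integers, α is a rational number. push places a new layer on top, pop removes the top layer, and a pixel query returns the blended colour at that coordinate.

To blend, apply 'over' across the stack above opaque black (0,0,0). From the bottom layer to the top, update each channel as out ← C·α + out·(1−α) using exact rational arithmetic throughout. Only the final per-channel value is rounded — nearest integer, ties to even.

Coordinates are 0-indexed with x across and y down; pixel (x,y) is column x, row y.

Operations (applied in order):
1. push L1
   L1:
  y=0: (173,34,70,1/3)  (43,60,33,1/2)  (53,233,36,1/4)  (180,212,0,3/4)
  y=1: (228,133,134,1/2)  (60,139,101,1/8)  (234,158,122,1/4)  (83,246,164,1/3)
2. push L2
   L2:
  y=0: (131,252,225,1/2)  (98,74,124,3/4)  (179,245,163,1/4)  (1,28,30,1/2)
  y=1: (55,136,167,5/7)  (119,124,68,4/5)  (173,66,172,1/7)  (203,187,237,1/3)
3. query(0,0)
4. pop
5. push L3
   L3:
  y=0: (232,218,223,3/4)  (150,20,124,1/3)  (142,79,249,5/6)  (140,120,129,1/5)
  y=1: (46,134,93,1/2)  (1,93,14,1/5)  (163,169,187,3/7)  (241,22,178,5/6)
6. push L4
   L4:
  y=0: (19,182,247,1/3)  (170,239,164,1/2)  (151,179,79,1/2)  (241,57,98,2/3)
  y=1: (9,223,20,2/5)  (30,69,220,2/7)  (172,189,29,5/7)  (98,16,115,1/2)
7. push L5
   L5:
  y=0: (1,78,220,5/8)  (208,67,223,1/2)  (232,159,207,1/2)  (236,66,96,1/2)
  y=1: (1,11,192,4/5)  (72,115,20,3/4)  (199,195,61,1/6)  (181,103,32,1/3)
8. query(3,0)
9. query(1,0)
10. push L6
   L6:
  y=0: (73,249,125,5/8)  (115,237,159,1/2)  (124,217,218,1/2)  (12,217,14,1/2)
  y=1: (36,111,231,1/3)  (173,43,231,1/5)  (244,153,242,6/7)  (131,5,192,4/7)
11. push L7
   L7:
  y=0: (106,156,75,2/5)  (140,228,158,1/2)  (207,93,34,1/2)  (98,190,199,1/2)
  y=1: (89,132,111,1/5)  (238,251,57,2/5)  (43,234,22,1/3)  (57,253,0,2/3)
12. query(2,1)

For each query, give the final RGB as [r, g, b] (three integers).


at x=0,y=0 over L1,L2:
L1 α=1/3: [173/3, 34/3, 70/3]
L2 α=1/2: [283/3, 395/3, 745/6]
= [94, 132, 124]

(3,0) stack=L1,L3,L4,L5; from [0,0,0]:
after L1 α=3/4: [135, 159, 0]
after L3 α=1/5: [136, 756/5, 129/5]
after L4 α=2/3: [206, 442/5, 1109/15]
after L5 α=1/2: [221, 386/5, 2549/30]
→ [221, 77, 85]

query (1,0) [L1,L3,L4,L5] — begin 0,0,0
after L1 α=1/2: [43/2, 30, 33/2]
after L3 α=1/3: [193/3, 80/3, 157/3]
after L4 α=1/2: [703/6, 797/6, 649/6]
after L5 α=1/2: [1951/12, 1199/12, 1987/12]
= [163, 100, 166]

at x=2,y=1 over L1,L3,L4,L5,L6,L7:
L1 α=1/4: [117/2, 79/2, 61/2]
L3 α=3/7: [723/7, 95, 683/7]
L4 α=5/7: [7466/49, 1135/7, 2381/49]
L5 α=1/6: [47081/294, 3520/21, 7447/147]
L6 α=6/7: [477497/2058, 22798/147, 220891/1029]
L7 α=1/3: [521744/3087, 79994/441, 464420/3087]
→ [169, 181, 150]


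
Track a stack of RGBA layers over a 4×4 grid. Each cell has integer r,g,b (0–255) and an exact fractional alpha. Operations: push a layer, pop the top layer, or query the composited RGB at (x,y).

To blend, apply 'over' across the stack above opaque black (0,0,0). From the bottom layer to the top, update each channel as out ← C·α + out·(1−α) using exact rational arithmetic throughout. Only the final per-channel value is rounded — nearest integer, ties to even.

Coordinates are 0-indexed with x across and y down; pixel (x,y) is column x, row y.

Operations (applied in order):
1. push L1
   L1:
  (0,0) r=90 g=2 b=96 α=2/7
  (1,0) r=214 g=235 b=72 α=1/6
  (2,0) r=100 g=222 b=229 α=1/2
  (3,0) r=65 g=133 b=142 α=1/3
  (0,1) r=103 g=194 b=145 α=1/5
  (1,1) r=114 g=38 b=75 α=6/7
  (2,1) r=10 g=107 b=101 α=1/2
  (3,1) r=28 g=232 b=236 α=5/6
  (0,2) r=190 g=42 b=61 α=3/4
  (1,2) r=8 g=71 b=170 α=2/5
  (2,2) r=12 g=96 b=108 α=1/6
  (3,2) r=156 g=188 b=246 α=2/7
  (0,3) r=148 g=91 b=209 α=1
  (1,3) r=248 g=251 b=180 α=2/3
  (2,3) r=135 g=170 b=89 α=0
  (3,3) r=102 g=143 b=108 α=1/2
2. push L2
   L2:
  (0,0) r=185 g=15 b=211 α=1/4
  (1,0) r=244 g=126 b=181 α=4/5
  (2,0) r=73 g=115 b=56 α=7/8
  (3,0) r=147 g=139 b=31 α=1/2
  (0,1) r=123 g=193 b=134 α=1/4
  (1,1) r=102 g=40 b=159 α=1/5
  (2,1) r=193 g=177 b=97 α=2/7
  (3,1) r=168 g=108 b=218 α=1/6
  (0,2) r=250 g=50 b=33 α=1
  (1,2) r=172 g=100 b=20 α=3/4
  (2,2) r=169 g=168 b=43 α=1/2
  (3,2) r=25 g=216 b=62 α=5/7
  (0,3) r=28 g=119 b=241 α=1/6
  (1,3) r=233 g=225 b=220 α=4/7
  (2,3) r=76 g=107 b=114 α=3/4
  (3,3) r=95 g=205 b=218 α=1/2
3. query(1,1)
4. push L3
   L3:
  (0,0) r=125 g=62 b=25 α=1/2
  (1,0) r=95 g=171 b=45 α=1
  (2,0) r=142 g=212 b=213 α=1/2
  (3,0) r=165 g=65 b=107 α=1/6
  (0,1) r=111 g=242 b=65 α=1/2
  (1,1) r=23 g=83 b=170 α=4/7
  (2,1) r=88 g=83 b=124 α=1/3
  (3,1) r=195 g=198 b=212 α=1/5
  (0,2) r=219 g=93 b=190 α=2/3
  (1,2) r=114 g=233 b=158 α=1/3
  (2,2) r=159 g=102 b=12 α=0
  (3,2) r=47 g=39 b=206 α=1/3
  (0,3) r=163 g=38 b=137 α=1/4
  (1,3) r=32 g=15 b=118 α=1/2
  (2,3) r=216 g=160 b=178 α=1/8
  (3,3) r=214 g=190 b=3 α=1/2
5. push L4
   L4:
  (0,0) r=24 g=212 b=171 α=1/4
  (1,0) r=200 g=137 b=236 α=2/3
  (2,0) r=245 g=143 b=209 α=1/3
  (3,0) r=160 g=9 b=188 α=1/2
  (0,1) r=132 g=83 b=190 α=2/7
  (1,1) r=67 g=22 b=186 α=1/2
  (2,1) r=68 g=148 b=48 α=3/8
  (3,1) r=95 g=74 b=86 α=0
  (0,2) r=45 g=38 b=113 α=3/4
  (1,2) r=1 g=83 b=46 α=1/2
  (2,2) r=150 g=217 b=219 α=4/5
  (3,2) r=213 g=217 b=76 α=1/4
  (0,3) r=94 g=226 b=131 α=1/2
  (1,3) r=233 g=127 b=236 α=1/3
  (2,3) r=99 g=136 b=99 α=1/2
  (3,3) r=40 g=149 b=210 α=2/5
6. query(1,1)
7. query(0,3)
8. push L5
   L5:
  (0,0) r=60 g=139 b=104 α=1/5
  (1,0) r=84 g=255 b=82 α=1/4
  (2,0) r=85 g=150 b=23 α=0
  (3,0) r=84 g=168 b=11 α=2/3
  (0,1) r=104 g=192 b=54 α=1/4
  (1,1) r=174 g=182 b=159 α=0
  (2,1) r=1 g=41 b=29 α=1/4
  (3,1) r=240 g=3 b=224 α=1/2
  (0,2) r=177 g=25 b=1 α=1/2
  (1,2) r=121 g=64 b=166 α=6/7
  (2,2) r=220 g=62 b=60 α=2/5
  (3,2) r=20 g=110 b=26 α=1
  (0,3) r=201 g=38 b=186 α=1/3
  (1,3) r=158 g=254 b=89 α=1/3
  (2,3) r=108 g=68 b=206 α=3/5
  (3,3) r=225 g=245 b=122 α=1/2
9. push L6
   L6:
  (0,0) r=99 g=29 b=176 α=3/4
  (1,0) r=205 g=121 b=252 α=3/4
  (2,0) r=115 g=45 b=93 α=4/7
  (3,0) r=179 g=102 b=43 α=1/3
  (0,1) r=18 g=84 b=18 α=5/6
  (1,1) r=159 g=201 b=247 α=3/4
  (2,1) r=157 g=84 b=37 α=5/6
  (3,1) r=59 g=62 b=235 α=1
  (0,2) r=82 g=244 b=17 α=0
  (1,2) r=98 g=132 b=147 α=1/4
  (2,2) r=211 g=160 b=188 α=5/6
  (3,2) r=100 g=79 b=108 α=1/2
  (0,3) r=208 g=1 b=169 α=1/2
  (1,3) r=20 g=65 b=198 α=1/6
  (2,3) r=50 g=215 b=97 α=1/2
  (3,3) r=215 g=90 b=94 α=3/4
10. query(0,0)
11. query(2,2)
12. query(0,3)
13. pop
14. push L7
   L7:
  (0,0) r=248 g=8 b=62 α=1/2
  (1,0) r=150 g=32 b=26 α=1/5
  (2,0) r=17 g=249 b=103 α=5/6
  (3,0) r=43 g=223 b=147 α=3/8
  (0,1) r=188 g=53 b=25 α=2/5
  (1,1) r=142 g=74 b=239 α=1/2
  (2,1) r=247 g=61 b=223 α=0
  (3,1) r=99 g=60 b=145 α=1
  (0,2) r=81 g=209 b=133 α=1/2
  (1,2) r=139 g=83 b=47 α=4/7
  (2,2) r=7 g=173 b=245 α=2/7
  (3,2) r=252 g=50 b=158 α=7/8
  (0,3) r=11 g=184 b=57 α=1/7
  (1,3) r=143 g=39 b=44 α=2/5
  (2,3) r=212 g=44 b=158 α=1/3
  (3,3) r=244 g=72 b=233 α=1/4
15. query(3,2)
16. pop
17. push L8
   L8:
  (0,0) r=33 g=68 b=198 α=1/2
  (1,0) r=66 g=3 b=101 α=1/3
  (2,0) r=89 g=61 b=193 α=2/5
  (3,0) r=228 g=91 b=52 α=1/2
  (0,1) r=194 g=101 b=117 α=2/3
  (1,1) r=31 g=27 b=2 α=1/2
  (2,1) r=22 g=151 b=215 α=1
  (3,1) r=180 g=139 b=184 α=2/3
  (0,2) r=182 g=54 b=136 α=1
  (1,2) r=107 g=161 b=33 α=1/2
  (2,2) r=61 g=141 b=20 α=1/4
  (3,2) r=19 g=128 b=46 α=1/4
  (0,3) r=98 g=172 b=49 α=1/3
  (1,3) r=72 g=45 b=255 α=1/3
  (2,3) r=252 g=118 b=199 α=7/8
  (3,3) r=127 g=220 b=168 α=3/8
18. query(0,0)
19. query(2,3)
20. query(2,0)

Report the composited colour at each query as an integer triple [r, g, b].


query (1,1) [L1,L2] — begin 0,0,0
+L1 (α=6/7) → [684/7, 228/7, 450/7]
+L2 (α=1/5) → [690/7, 1192/35, 2913/35]
rounded: [99, 34, 83]

(1,1) stack=L1,L2,L3,L4; from [0,0,0]:
L1 α=6/7: [684/7, 228/7, 450/7]
L2 α=1/5: [690/7, 1192/35, 2913/35]
L3 α=4/7: [2714/49, 15196/245, 32539/245]
L4 α=1/2: [5997/98, 10293/245, 78109/490]
rounded: [61, 42, 159]

(0,3) stack=L1,L2,L3,L4; from [0,0,0]:
after L1 α=1: [148, 91, 209]
after L2 α=1/6: [128, 287/3, 643/3]
after L3 α=1/4: [547/4, 325/4, 195]
after L4 α=1/2: [923/8, 1229/8, 163]
rounded: [115, 154, 163]

at x=0,y=0 over L1,L2,L3,L4,L5,L6:
L1 α=2/7: [180/7, 4/7, 192/7]
L2 α=1/4: [1835/28, 117/28, 2053/28]
L3 α=1/2: [5335/56, 1853/56, 2753/56]
L4 α=1/4: [17349/224, 17431/224, 17835/224]
L5 α=1/5: [20709/280, 5043/56, 23659/280]
L6 α=3/4: [103869/1120, 9915/224, 171499/1120]
rounded: [93, 44, 153]

query (2,2) [L1,L2,L3,L4,L5,L6] — begin 0,0,0
after L1 α=1/6: [2, 16, 18]
after L2 α=1/2: [171/2, 92, 61/2]
after L3 α=0: [171/2, 92, 61/2]
after L4 α=4/5: [1371/10, 192, 1813/10]
after L5 α=2/5: [8513/50, 140, 6639/50]
after L6 α=5/6: [20421/100, 470/3, 53639/300]
rounded: [204, 157, 179]

(0,3) stack=L1,L2,L3,L4,L5,L6; from [0,0,0]:
L1 α=1: [148, 91, 209]
L2 α=1/6: [128, 287/3, 643/3]
L3 α=1/4: [547/4, 325/4, 195]
L4 α=1/2: [923/8, 1229/8, 163]
L5 α=1/3: [1727/12, 1381/12, 512/3]
L6 α=1/2: [4223/24, 1393/24, 1019/6]
= [176, 58, 170]

at x=3,y=2 over L1,L2,L3,L4,L5,L7:
after L1 α=2/7: [312/7, 376/7, 492/7]
after L2 α=5/7: [1499/49, 8312/49, 3154/49]
after L3 α=1/3: [1767/49, 18535/147, 16402/147]
after L4 α=1/4: [7869/98, 7292/49, 10063/98]
after L5 α=1: [20, 110, 26]
after L7 α=7/8: [223, 115/2, 283/2]
rounded: [223, 58, 142]

query (0,0) [L1,L2,L3,L4,L5,L8] — begin 0,0,0
after L1 α=2/7: [180/7, 4/7, 192/7]
after L2 α=1/4: [1835/28, 117/28, 2053/28]
after L3 α=1/2: [5335/56, 1853/56, 2753/56]
after L4 α=1/4: [17349/224, 17431/224, 17835/224]
after L5 α=1/5: [20709/280, 5043/56, 23659/280]
after L8 α=1/2: [29949/560, 8851/112, 79099/560]
= [53, 79, 141]

query (2,3) [L1,L2,L3,L4,L5,L8] — begin 0,0,0
after L1 α=0: [0, 0, 0]
after L2 α=3/4: [57, 321/4, 171/2]
after L3 α=1/8: [615/8, 2887/32, 1553/16]
after L4 α=1/2: [1407/16, 7239/64, 3137/32]
after L5 α=3/5: [3999/40, 13767/160, 2605/16]
after L8 α=7/8: [74559/320, 145927/1280, 24893/128]
rounded: [233, 114, 194]

(2,0) stack=L1,L2,L3,L4,L5,L8; from [0,0,0]:
+L1 (α=1/2) → [50, 111, 229/2]
+L2 (α=7/8) → [561/8, 229/2, 1013/16]
+L3 (α=1/2) → [1697/16, 653/4, 4421/32]
+L4 (α=1/3) → [1219/8, 313/2, 7765/48]
+L5 (α=0) → [1219/8, 313/2, 7765/48]
+L8 (α=2/5) → [5081/40, 1183/10, 13941/80]
rounded: [127, 118, 174]
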